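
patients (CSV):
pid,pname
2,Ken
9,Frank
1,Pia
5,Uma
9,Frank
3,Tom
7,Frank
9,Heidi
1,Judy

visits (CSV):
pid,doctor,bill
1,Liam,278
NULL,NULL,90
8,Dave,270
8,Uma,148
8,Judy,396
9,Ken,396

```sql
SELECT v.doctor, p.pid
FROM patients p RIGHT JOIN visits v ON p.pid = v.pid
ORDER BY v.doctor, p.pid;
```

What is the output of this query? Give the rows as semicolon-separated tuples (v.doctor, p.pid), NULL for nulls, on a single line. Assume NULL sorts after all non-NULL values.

(Dave, NULL); (Judy, NULL); (Ken, 9); (Ken, 9); (Ken, 9); (Liam, 1); (Liam, 1); (Uma, NULL); (NULL, NULL)

RIGHT JOIN keeps every row from `visits`; unmatched rows get NULL for `patients`'s columns.
Matching on p.pid = v.pid. A NULL in a compared column never satisfies the condition.
- pid=2: no matching v row.
- pid=9: 1 matching v row(s), so 1 row(s) emitted.
- pid=1: 1 matching v row(s), so 1 row(s) emitted.
- pid=5: no matching v row.
- pid=9: 1 matching v row(s), so 1 row(s) emitted.
- pid=3: no matching v row.
- pid=7: no matching v row.
- pid=9: 1 matching v row(s), so 1 row(s) emitted.
- pid=1: 1 matching v row(s), so 1 row(s) emitted.
- 4 v row(s) had no p match → kept, p columns NULL.
After projecting and ordering:
v.doctor | p.pid
Dave | NULL
Judy | NULL
Ken | 9
Ken | 9
Ken | 9
Liam | 1
Liam | 1
Uma | NULL
NULL | NULL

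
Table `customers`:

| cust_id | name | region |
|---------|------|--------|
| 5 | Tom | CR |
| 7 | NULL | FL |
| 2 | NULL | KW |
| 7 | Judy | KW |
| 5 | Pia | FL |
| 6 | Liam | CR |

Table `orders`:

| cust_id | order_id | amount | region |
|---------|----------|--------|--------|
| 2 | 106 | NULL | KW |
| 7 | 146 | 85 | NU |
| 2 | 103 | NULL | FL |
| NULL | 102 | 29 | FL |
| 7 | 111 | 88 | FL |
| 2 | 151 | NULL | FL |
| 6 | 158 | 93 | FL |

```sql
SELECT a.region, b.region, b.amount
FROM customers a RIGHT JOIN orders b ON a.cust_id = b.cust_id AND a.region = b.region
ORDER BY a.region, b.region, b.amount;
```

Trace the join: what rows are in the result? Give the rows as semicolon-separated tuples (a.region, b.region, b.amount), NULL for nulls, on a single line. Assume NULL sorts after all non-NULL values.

(FL, FL, 88); (KW, KW, NULL); (NULL, FL, 29); (NULL, FL, 93); (NULL, FL, NULL); (NULL, FL, NULL); (NULL, NU, 85)

RIGHT JOIN keeps every row from `orders`; unmatched rows get NULL for `customers`'s columns.
Matching on a.cust_id = b.cust_id AND a.region = b.region. A NULL in a compared column never satisfies the condition.
- a row (cust_id=5, region=CR): no match.
- a row (cust_id=7, region=FL): matches 1 b row(s) → 1 output row(s).
- a row (cust_id=2, region=KW): matches 1 b row(s) → 1 output row(s).
- a row (cust_id=7, region=KW): no match.
- a row (cust_id=5, region=FL): no match.
- a row (cust_id=6, region=CR): no match.
- plus 5 unmatched b row(s), each kept with NULL a columns.
After projecting and ordering:
a.region | b.region | b.amount
FL | FL | 88
KW | KW | NULL
NULL | FL | 29
NULL | FL | 93
NULL | FL | NULL
NULL | FL | NULL
NULL | NU | 85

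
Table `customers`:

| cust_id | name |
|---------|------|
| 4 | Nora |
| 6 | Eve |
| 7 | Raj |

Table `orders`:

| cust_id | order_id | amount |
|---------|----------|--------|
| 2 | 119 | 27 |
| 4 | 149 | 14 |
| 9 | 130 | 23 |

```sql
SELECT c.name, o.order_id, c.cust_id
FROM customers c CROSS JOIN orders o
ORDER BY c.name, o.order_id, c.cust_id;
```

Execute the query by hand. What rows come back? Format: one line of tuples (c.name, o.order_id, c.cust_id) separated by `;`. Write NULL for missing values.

CROSS JOIN pairs every row of `customers` with every row of `orders`: 3 × 3 = 9 rows.
After projecting and ordering:
c.name | o.order_id | c.cust_id
Eve | 119 | 6
Eve | 130 | 6
Eve | 149 | 6
Nora | 119 | 4
Nora | 130 | 4
Nora | 149 | 4
Raj | 119 | 7
Raj | 130 | 7
Raj | 149 | 7

(Eve, 119, 6); (Eve, 130, 6); (Eve, 149, 6); (Nora, 119, 4); (Nora, 130, 4); (Nora, 149, 4); (Raj, 119, 7); (Raj, 130, 7); (Raj, 149, 7)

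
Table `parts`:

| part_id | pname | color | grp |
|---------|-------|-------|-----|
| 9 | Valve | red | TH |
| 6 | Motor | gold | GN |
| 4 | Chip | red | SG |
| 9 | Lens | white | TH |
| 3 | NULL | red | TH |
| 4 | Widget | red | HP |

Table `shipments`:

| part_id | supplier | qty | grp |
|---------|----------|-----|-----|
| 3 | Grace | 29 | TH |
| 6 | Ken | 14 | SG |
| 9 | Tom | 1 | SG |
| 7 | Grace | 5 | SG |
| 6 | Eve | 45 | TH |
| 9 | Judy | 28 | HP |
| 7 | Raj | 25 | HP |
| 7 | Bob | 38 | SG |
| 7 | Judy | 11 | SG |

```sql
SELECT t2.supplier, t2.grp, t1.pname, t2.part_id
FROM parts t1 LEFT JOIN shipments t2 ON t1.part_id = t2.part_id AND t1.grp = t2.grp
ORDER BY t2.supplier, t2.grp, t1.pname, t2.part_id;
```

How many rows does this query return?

LEFT JOIN keeps every row from `parts`; unmatched rows get NULL for `shipments`'s columns.
Matching on t1.part_id = t2.part_id AND t1.grp = t2.grp.
- t1[0] part_id=9, grp=TH → no match; kept with NULLs on the t2 side.
- t1[1] part_id=6, grp=GN → no match; kept with NULLs on the t2 side.
- t1[2] part_id=4, grp=SG → no match; kept with NULLs on the t2 side.
- t1[3] part_id=9, grp=TH → no match; kept with NULLs on the t2 side.
- t1[4] part_id=3, grp=TH → 1 match(es) in t2 → 1 row(s).
- t1[5] part_id=4, grp=HP → no match; kept with NULLs on the t2 side.
Total: 1 matched + 5 padded = 6 rows.

6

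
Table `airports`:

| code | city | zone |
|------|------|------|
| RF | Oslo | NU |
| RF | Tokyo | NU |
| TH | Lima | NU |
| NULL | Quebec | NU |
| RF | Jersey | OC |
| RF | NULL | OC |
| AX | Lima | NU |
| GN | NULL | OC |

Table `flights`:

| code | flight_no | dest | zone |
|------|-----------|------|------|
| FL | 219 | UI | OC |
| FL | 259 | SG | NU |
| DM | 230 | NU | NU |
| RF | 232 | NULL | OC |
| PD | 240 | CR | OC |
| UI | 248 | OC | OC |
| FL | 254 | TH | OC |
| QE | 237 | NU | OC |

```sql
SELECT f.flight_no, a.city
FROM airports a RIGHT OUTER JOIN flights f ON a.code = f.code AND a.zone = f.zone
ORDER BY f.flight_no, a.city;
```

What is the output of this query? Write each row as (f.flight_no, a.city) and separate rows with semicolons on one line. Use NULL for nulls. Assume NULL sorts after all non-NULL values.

(219, NULL); (230, NULL); (232, Jersey); (232, NULL); (237, NULL); (240, NULL); (248, NULL); (254, NULL); (259, NULL)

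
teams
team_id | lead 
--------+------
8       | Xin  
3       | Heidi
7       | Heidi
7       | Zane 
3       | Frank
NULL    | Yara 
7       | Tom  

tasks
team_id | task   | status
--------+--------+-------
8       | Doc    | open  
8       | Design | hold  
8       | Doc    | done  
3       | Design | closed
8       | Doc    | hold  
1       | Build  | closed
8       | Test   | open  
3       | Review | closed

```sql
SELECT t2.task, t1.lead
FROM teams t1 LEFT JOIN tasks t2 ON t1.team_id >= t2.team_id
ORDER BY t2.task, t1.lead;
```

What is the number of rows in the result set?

LEFT JOIN keeps every row from `teams`; unmatched rows get NULL for `tasks`'s columns.
Matching on t1.team_id >= t2.team_id. A NULL in a compared column never satisfies the condition.
- t1[0] team_id=8 → 8 match(es) in t2 → 8 row(s).
- t1[1] team_id=3 → 3 match(es) in t2 → 3 row(s).
- t1[2] team_id=7 → 3 match(es) in t2 → 3 row(s).
- t1[3] team_id=7 → 3 match(es) in t2 → 3 row(s).
- t1[4] team_id=3 → 3 match(es) in t2 → 3 row(s).
- t1[5] team_id=NULL → no match; kept with NULLs on the t2 side.
- t1[6] team_id=7 → 3 match(es) in t2 → 3 row(s).
Total: 23 matched + 1 padded = 24 rows.

24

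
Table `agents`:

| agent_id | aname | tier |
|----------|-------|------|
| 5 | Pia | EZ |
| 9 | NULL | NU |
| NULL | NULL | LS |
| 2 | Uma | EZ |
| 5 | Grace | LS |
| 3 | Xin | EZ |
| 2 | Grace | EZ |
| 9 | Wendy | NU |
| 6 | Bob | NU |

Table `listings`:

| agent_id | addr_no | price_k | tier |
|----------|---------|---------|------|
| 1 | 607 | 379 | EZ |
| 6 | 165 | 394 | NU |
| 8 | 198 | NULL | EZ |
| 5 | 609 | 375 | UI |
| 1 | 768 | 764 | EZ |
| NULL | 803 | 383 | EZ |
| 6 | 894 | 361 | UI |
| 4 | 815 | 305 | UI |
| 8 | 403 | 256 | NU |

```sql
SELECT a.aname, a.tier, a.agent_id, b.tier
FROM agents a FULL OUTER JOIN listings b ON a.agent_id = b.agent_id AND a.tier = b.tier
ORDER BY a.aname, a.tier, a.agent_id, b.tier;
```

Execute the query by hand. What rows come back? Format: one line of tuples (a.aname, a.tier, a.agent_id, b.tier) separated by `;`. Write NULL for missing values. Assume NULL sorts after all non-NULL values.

FULL OUTER JOIN keeps every row from both sides; unmatched rows get NULL for the other side's columns.
Matching on a.agent_id = b.agent_id AND a.tier = b.tier. A NULL in a compared column never satisfies the condition.
Matched pairs: 1; unmatched a rows kept: 8; unmatched b rows kept: 8.

(Bob, NU, 6, NU); (Grace, EZ, 2, NULL); (Grace, LS, 5, NULL); (Pia, EZ, 5, NULL); (Uma, EZ, 2, NULL); (Wendy, NU, 9, NULL); (Xin, EZ, 3, NULL); (NULL, LS, NULL, NULL); (NULL, NU, 9, NULL); (NULL, NULL, NULL, EZ); (NULL, NULL, NULL, EZ); (NULL, NULL, NULL, EZ); (NULL, NULL, NULL, EZ); (NULL, NULL, NULL, NU); (NULL, NULL, NULL, UI); (NULL, NULL, NULL, UI); (NULL, NULL, NULL, UI)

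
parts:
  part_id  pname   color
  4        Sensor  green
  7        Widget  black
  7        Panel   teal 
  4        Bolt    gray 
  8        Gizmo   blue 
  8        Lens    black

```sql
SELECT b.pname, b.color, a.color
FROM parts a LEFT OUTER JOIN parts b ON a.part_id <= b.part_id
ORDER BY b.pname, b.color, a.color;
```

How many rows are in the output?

24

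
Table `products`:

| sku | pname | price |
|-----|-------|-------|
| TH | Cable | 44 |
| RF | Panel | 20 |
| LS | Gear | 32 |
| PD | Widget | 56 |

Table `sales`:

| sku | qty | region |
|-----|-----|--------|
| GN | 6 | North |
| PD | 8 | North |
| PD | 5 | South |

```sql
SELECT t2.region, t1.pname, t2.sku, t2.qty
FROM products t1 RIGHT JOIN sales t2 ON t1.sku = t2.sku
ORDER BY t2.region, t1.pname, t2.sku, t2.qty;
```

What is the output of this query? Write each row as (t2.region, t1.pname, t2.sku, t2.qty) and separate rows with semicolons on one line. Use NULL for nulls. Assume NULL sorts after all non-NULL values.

RIGHT JOIN keeps every row from `sales`; unmatched rows get NULL for `products`'s columns.
Matching on t1.sku = t2.sku.
- t1 (sku=TH) has no partner in t2.
- t1 (sku=RF) has no partner in t2.
- t1 (sku=LS) has no partner in t2.
- t1 (sku=PD) pairs with 2 row(s) of t2.
- plus 1 unmatched t2 row(s), each kept with NULL t1 columns.
After projecting and ordering:
t2.region | t1.pname | t2.sku | t2.qty
North | Widget | PD | 8
North | NULL | GN | 6
South | Widget | PD | 5

(North, Widget, PD, 8); (North, NULL, GN, 6); (South, Widget, PD, 5)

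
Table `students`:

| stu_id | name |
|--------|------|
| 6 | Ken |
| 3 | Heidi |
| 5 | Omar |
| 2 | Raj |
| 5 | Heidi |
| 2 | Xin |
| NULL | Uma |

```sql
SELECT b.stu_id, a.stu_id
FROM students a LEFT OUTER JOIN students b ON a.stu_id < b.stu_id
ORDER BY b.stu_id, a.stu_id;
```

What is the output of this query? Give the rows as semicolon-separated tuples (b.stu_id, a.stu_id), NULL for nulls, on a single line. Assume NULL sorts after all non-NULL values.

(3, 2); (3, 2); (5, 2); (5, 2); (5, 2); (5, 2); (5, 3); (5, 3); (6, 2); (6, 2); (6, 3); (6, 5); (6, 5); (NULL, 6); (NULL, NULL)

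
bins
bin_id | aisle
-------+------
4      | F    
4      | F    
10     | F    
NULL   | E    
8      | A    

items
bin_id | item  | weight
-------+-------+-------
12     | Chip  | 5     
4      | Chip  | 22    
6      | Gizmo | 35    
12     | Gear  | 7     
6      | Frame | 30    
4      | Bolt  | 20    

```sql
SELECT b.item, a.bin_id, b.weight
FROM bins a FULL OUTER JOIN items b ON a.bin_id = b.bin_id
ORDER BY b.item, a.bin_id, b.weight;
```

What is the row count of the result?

11

FULL OUTER JOIN keeps every row from both sides; unmatched rows get NULL for the other side's columns.
Matching on a.bin_id = b.bin_id. A NULL in a compared column never satisfies the condition.
Matched pairs: 4; unmatched a rows kept: 3; unmatched b rows kept: 4.
Total: 4 matched + 7 padded = 11 rows.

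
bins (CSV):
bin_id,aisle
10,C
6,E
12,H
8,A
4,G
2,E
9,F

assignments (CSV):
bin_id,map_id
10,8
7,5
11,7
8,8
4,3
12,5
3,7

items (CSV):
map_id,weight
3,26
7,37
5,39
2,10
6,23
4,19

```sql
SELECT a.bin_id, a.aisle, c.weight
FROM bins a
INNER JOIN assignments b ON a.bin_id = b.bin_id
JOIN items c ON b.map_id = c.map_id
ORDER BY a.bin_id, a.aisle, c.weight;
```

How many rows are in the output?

2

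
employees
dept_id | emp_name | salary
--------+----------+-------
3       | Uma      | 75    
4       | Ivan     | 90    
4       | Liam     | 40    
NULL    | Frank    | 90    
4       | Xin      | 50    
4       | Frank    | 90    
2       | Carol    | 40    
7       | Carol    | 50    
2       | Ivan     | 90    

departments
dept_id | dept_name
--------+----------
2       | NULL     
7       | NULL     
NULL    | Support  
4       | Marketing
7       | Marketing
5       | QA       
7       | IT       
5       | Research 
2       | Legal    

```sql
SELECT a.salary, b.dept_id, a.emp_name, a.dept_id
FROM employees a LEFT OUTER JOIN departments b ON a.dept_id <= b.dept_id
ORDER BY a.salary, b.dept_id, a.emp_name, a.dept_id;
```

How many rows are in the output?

LEFT JOIN keeps every row from `employees`; unmatched rows get NULL for `departments`'s columns.
Matching on a.dept_id <= b.dept_id. A NULL in a compared column never satisfies the condition.
Matched pairs: 49; unmatched a rows kept: 1.
Total: 49 matched + 1 padded = 50 rows.

50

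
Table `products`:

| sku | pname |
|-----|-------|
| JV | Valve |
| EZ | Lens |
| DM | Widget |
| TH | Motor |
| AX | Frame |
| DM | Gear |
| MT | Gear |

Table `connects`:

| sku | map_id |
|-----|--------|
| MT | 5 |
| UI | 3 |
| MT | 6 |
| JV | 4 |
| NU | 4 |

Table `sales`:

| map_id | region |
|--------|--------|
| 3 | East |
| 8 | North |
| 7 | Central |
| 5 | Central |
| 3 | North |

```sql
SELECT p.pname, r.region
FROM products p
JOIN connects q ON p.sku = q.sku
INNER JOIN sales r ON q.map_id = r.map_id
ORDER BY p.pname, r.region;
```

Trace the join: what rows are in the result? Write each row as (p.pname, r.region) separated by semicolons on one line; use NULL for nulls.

(Gear, Central)

Evaluate left to right. First `products p INNER JOIN connects q` on sku: 3 row(s).
Then INNER JOIN `sales r` on map_id: keep only rows whose q.map_id appears in r.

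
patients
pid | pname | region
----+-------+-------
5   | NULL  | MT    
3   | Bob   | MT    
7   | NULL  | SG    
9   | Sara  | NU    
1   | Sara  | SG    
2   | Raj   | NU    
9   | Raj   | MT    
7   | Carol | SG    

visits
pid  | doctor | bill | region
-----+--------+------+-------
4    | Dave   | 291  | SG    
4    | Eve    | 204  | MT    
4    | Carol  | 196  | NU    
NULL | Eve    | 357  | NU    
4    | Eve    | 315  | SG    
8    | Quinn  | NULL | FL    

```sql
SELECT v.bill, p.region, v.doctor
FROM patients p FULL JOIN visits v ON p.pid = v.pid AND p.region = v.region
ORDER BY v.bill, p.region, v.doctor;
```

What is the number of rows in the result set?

FULL OUTER JOIN keeps every row from both sides; unmatched rows get NULL for the other side's columns.
Matching on p.pid = v.pid AND p.region = v.region. A NULL in a compared column never satisfies the condition.
- pid=5, region=MT: no v row matches, row kept with v columns NULL.
- pid=3, region=MT: no v row matches, row kept with v columns NULL.
- pid=7, region=SG: no v row matches, row kept with v columns NULL.
- pid=9, region=NU: no v row matches, row kept with v columns NULL.
- pid=1, region=SG: no v row matches, row kept with v columns NULL.
- pid=2, region=NU: no v row matches, row kept with v columns NULL.
- pid=9, region=MT: no v row matches, row kept with v columns NULL.
- pid=7, region=SG: no v row matches, row kept with v columns NULL.
- 6 row(s) from v found no p partner → padded with NULL.
Total: 0 matched + 14 padded = 14 rows.

14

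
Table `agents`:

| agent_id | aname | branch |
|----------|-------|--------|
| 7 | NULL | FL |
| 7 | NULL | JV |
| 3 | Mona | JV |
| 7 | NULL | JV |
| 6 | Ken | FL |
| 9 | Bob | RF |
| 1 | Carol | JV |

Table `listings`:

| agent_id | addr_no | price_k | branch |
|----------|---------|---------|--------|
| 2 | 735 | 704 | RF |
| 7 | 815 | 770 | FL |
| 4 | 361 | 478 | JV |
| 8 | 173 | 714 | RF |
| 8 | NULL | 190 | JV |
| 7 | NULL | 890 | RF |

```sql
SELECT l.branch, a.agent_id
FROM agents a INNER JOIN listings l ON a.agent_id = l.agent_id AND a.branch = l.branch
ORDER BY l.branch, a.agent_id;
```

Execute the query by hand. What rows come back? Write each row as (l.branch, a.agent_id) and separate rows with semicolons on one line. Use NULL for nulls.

(FL, 7)

INNER JOIN keeps only pairs where the ON condition holds.
Matching on a.agent_id = l.agent_id AND a.branch = l.branch.
- a row (agent_id=7, branch=FL): matches 1 l row(s) → 1 output row(s).
- a row (agent_id=7, branch=JV): no match → dropped.
- a row (agent_id=3, branch=JV): no match → dropped.
- a row (agent_id=7, branch=JV): no match → dropped.
- a row (agent_id=6, branch=FL): no match → dropped.
- a row (agent_id=9, branch=RF): no match → dropped.
- a row (agent_id=1, branch=JV): no match → dropped.
After projecting and ordering:
l.branch | a.agent_id
FL | 7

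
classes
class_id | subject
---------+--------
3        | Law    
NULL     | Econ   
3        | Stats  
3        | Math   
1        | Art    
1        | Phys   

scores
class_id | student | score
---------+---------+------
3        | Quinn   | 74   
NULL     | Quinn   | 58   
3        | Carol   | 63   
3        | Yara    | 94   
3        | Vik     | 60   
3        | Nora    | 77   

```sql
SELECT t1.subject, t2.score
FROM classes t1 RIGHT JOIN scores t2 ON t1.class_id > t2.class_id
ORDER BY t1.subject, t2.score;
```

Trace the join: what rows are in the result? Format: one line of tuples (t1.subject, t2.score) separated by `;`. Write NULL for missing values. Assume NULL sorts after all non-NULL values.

(NULL, 58); (NULL, 60); (NULL, 63); (NULL, 74); (NULL, 77); (NULL, 94)

RIGHT JOIN keeps every row from `scores`; unmatched rows get NULL for `classes`'s columns.
Matching on t1.class_id > t2.class_id. A NULL in a compared column never satisfies the condition.
- class_id=3: no matching t2 row.
- class_id=NULL: no matching t2 row.
- class_id=3: no matching t2 row.
- class_id=3: no matching t2 row.
- class_id=1: no matching t2 row.
- class_id=1: no matching t2 row.
- 6 t2 row(s) had no t1 match → kept, t1 columns NULL.
After projecting and ordering:
t1.subject | t2.score
NULL | 58
NULL | 60
NULL | 63
NULL | 74
NULL | 77
NULL | 94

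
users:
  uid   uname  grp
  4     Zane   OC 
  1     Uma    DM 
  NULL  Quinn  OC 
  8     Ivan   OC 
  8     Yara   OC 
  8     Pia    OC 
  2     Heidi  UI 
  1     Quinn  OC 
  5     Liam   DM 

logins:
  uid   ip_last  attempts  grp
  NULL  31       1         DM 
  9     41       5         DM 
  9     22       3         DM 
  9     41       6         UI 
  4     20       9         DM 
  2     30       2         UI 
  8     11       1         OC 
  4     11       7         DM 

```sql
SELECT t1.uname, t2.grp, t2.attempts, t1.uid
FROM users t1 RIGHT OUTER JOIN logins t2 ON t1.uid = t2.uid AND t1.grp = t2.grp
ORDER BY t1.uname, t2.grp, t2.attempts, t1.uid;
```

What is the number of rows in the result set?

10

RIGHT JOIN keeps every row from `logins`; unmatched rows get NULL for `users`'s columns.
Matching on t1.uid = t2.uid AND t1.grp = t2.grp. A NULL in a compared column never satisfies the condition.
Matched pairs: 4; unmatched t2 rows kept: 6.
Total: 4 matched + 6 padded = 10 rows.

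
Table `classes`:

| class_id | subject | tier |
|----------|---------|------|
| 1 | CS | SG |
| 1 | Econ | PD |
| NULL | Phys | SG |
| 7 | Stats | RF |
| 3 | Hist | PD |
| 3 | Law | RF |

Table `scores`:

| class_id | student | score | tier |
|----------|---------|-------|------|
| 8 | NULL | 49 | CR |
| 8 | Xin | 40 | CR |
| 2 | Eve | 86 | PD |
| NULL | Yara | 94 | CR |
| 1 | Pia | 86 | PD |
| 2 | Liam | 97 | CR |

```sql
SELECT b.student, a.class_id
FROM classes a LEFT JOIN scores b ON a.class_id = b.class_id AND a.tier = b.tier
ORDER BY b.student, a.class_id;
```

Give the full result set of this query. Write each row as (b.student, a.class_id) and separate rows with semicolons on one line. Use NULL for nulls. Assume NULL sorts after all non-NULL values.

LEFT JOIN keeps every row from `classes`; unmatched rows get NULL for `scores`'s columns.
Matching on a.class_id = b.class_id AND a.tier = b.tier. A NULL in a compared column never satisfies the condition.
- a (class_id=1, tier=SG) has no partner → padded with NULL.
- a (class_id=1, tier=PD) pairs with 1 row(s) of b.
- a (class_id=NULL, tier=SG) has no partner → padded with NULL.
- a (class_id=7, tier=RF) has no partner → padded with NULL.
- a (class_id=3, tier=PD) has no partner → padded with NULL.
- a (class_id=3, tier=RF) has no partner → padded with NULL.
After projecting and ordering:
b.student | a.class_id
Pia | 1
NULL | 1
NULL | 3
NULL | 3
NULL | 7
NULL | NULL

(Pia, 1); (NULL, 1); (NULL, 3); (NULL, 3); (NULL, 7); (NULL, NULL)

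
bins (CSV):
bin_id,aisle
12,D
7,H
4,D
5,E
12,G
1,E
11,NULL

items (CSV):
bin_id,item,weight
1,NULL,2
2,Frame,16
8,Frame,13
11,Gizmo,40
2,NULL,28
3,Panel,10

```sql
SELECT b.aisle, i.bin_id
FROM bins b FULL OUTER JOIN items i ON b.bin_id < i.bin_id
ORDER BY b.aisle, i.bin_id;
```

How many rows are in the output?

15

FULL OUTER JOIN keeps every row from both sides; unmatched rows get NULL for the other side's columns.
Matching on b.bin_id < i.bin_id.
Matched pairs: 11; unmatched b rows kept: 3; unmatched i rows kept: 1.
Total: 11 matched + 4 padded = 15 rows.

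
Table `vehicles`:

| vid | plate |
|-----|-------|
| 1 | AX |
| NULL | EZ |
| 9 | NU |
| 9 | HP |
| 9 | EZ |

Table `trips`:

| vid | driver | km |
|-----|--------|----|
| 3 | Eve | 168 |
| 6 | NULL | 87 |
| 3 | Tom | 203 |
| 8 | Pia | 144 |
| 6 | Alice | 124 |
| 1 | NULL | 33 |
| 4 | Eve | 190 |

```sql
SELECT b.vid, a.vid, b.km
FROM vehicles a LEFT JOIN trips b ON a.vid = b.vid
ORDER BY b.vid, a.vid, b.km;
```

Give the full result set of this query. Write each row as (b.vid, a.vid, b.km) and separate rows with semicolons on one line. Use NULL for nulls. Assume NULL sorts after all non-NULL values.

LEFT JOIN keeps every row from `vehicles`; unmatched rows get NULL for `trips`'s columns.
Matching on a.vid = b.vid. A NULL in a compared column never satisfies the condition.
- a (vid=1) pairs with 1 row(s) of b.
- a (vid=NULL) has no partner → padded with NULL.
- a (vid=9) has no partner → padded with NULL.
- a (vid=9) has no partner → padded with NULL.
- a (vid=9) has no partner → padded with NULL.
After projecting and ordering:
b.vid | a.vid | b.km
1 | 1 | 33
NULL | 9 | NULL
NULL | 9 | NULL
NULL | 9 | NULL
NULL | NULL | NULL

(1, 1, 33); (NULL, 9, NULL); (NULL, 9, NULL); (NULL, 9, NULL); (NULL, NULL, NULL)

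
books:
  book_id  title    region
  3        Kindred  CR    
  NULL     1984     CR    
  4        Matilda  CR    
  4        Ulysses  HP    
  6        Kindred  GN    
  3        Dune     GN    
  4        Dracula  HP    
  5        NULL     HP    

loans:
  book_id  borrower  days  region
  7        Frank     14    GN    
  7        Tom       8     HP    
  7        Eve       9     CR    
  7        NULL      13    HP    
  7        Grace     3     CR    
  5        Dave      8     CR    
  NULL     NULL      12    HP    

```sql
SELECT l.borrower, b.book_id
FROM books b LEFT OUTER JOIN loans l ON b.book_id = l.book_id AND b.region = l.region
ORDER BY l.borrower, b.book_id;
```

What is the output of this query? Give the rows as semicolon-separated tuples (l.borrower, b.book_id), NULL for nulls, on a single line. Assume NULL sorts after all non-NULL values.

LEFT JOIN keeps every row from `books`; unmatched rows get NULL for `loans`'s columns.
Matching on b.book_id = l.book_id AND b.region = l.region. A NULL in a compared column never satisfies the condition.
- book_id=3, region=CR: no l row matches, row kept with l columns NULL.
- book_id=NULL, region=CR: no l row matches, row kept with l columns NULL.
- book_id=4, region=CR: no l row matches, row kept with l columns NULL.
- book_id=4, region=HP: no l row matches, row kept with l columns NULL.
- book_id=6, region=GN: no l row matches, row kept with l columns NULL.
- book_id=3, region=GN: no l row matches, row kept with l columns NULL.
- book_id=4, region=HP: no l row matches, row kept with l columns NULL.
- book_id=5, region=HP: no l row matches, row kept with l columns NULL.
After projecting and ordering:
l.borrower | b.book_id
NULL | 3
NULL | 3
NULL | 4
NULL | 4
NULL | 4
NULL | 5
NULL | 6
NULL | NULL

(NULL, 3); (NULL, 3); (NULL, 4); (NULL, 4); (NULL, 4); (NULL, 5); (NULL, 6); (NULL, NULL)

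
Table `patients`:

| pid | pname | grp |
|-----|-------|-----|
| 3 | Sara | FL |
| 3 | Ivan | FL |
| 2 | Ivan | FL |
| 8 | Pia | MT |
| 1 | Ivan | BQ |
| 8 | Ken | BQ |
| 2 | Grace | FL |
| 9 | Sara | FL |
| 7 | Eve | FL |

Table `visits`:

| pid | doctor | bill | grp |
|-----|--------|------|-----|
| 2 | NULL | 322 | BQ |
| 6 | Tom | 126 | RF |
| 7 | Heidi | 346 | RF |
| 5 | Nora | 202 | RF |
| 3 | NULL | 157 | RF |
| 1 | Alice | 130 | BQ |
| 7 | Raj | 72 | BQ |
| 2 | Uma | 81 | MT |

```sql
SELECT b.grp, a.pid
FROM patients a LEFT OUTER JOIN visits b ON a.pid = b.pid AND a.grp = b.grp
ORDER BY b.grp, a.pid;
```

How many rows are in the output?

9

LEFT JOIN keeps every row from `patients`; unmatched rows get NULL for `visits`'s columns.
Matching on a.pid = b.pid AND a.grp = b.grp.
Matched pairs: 1; unmatched a rows kept: 8.
Total: 1 matched + 8 padded = 9 rows.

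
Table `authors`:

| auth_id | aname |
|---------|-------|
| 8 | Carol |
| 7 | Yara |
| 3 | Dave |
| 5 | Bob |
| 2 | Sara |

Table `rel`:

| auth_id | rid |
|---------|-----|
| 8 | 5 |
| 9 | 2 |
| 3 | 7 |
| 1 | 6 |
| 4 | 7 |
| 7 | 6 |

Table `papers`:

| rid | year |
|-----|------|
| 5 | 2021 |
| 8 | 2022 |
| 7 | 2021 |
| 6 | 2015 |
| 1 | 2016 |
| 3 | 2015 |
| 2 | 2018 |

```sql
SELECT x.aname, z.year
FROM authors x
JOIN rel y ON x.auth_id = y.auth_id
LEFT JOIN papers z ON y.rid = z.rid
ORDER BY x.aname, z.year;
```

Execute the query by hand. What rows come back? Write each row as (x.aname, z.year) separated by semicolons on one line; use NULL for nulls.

(Carol, 2021); (Dave, 2021); (Yara, 2015)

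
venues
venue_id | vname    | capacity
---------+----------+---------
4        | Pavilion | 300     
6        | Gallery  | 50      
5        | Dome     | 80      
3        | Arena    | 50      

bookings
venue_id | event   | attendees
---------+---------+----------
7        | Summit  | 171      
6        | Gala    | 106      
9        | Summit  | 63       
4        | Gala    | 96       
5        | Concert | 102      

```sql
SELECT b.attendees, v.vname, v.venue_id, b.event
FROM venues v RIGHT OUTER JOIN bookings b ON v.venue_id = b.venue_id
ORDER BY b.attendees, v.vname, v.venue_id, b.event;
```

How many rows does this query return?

RIGHT JOIN keeps every row from `bookings`; unmatched rows get NULL for `venues`'s columns.
Matching on v.venue_id = b.venue_id.
- v row (venue_id=4): matches 1 b row(s) → 1 output row(s).
- v row (venue_id=6): matches 1 b row(s) → 1 output row(s).
- v row (venue_id=5): matches 1 b row(s) → 1 output row(s).
- v row (venue_id=3): no match.
- 2 row(s) from b found no v partner → padded with NULL.
Total: 3 matched + 2 padded = 5 rows.

5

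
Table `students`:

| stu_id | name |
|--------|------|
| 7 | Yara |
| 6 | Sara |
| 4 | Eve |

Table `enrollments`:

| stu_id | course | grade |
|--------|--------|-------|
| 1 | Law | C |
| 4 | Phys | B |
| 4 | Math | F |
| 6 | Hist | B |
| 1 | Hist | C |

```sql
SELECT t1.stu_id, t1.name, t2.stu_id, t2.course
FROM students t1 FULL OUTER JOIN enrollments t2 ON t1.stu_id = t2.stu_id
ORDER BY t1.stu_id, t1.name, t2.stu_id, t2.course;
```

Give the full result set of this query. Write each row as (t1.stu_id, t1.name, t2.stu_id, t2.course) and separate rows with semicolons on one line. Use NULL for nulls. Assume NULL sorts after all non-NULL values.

(4, Eve, 4, Math); (4, Eve, 4, Phys); (6, Sara, 6, Hist); (7, Yara, NULL, NULL); (NULL, NULL, 1, Hist); (NULL, NULL, 1, Law)

FULL OUTER JOIN keeps every row from both sides; unmatched rows get NULL for the other side's columns.
Matching on t1.stu_id = t2.stu_id.
- stu_id=7: no t2 row matches, row kept with t2 columns NULL.
- stu_id=6: 1 matching t2 row(s), so 1 row(s) emitted.
- stu_id=4: 2 matching t2 row(s), so 2 row(s) emitted.
- 2 t2 row(s) had no t1 match → kept, t1 columns NULL.
After projecting and ordering:
t1.stu_id | t1.name | t2.stu_id | t2.course
4 | Eve | 4 | Math
4 | Eve | 4 | Phys
6 | Sara | 6 | Hist
7 | Yara | NULL | NULL
NULL | NULL | 1 | Hist
NULL | NULL | 1 | Law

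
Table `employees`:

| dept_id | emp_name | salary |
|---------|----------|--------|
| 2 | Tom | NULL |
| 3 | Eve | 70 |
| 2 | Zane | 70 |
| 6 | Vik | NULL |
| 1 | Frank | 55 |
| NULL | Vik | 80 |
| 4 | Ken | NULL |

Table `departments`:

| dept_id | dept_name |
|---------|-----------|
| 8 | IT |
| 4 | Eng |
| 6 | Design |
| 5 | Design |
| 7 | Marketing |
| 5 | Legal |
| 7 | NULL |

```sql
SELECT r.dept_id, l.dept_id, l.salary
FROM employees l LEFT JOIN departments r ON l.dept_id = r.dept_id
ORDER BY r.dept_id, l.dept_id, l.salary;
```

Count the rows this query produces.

7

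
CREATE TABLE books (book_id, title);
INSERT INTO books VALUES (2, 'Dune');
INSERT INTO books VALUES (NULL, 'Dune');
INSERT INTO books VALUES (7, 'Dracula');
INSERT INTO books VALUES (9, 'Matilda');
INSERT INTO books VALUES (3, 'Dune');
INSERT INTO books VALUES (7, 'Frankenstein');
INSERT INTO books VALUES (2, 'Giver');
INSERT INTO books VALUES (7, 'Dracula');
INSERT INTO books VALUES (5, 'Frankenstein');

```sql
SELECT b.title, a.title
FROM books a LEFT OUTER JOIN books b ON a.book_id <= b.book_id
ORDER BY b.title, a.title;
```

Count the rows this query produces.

41

LEFT JOIN keeps every row from `books a`; unmatched rows get NULL for `books b`'s columns.
Matching on a.book_id <= b.book_id. A NULL in a compared column never satisfies the condition.
Matched pairs: 40; unmatched a rows kept: 1.
Total: 40 matched + 1 padded = 41 rows.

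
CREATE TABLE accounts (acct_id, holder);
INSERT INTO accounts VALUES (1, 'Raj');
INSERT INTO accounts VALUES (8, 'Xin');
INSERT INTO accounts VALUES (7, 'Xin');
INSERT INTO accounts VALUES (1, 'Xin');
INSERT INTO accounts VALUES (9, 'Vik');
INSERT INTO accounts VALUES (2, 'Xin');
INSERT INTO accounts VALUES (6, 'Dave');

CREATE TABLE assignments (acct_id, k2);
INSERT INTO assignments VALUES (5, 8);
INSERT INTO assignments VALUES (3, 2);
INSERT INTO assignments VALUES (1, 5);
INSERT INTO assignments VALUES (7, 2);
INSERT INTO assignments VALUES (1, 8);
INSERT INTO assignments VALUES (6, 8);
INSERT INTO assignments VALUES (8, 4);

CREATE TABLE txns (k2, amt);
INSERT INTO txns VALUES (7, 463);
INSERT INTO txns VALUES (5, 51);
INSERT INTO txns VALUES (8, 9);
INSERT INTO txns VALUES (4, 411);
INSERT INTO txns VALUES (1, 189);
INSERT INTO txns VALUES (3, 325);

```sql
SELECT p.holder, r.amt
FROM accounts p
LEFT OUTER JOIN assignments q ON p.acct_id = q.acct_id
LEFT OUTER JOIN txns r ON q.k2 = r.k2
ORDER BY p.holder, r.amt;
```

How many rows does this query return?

9

Joins associate left-to-right: accounts LEFT JOIN assignments on acct_id gives 9 intermediate row(s).
Then LEFT JOIN `txns r` on k2: each of those 9 rows is kept; rows whose q.k2 has no match in r get NULL for r's columns.
Result: 9 row(s).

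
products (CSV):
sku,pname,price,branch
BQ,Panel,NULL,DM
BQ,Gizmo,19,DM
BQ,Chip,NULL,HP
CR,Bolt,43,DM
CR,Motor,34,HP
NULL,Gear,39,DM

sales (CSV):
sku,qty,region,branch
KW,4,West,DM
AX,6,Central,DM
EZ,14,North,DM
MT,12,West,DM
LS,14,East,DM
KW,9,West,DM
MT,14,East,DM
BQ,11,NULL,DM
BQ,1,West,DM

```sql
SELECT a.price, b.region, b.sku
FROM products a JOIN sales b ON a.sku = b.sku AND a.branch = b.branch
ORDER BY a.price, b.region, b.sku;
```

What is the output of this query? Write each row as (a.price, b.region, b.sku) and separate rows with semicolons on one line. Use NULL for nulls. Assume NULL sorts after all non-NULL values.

INNER JOIN keeps only pairs where the ON condition holds.
Matching on a.sku = b.sku AND a.branch = b.branch. A NULL in a compared column never satisfies the condition.
- a[0] sku=BQ, branch=DM → 2 match(es) in b → 2 row(s).
- a[1] sku=BQ, branch=DM → 2 match(es) in b → 2 row(s).
- a[2] sku=BQ, branch=HP → no match; dropped.
- a[3] sku=CR, branch=DM → no match; dropped.
- a[4] sku=CR, branch=HP → no match; dropped.
- a[5] sku=NULL, branch=DM → no match; dropped.
After projecting and ordering:
a.price | b.region | b.sku
19 | West | BQ
19 | NULL | BQ
NULL | West | BQ
NULL | NULL | BQ

(19, West, BQ); (19, NULL, BQ); (NULL, West, BQ); (NULL, NULL, BQ)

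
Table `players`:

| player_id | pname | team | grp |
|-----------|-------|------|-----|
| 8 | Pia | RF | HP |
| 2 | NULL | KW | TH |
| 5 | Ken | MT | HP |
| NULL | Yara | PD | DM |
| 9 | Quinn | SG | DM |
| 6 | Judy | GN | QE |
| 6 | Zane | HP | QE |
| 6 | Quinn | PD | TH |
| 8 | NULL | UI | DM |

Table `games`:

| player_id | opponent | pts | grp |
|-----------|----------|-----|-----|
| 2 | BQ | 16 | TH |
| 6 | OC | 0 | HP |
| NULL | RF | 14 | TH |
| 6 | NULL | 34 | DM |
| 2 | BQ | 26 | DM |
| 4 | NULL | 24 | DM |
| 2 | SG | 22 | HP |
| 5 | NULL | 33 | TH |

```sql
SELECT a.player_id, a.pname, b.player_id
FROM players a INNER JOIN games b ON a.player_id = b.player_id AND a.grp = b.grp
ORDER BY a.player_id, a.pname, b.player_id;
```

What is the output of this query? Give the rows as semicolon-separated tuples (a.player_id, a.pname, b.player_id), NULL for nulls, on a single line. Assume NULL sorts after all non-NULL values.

INNER JOIN keeps only pairs where the ON condition holds.
Matching on a.player_id = b.player_id AND a.grp = b.grp. A NULL in a compared column never satisfies the condition.
- a (player_id=8, grp=HP) has no partner → excluded.
- a (player_id=2, grp=TH) pairs with 1 row(s) of b.
- a (player_id=5, grp=HP) has no partner → excluded.
- a (player_id=NULL, grp=DM) has no partner → excluded.
- a (player_id=9, grp=DM) has no partner → excluded.
- a (player_id=6, grp=QE) has no partner → excluded.
- a (player_id=6, grp=QE) has no partner → excluded.
- a (player_id=6, grp=TH) has no partner → excluded.
- a (player_id=8, grp=DM) has no partner → excluded.
After projecting and ordering:
a.player_id | a.pname | b.player_id
2 | NULL | 2

(2, NULL, 2)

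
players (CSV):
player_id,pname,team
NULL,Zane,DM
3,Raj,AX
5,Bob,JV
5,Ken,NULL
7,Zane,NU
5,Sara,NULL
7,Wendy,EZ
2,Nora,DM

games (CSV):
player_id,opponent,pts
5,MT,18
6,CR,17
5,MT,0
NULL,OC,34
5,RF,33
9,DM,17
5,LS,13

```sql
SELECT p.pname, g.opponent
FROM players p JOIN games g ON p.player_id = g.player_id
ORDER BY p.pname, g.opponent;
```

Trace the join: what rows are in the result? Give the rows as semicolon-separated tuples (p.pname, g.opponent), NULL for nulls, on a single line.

(Bob, LS); (Bob, MT); (Bob, MT); (Bob, RF); (Ken, LS); (Ken, MT); (Ken, MT); (Ken, RF); (Sara, LS); (Sara, MT); (Sara, MT); (Sara, RF)

INNER JOIN keeps only pairs where the ON condition holds.
Matching on p.player_id = g.player_id. A NULL in a compared column never satisfies the condition.
- p row (player_id=NULL): no match → dropped.
- p row (player_id=3): no match → dropped.
- p row (player_id=5): matches 4 g row(s) → 4 output row(s).
- p row (player_id=5): matches 4 g row(s) → 4 output row(s).
- p row (player_id=7): no match → dropped.
- p row (player_id=5): matches 4 g row(s) → 4 output row(s).
- p row (player_id=7): no match → dropped.
- p row (player_id=2): no match → dropped.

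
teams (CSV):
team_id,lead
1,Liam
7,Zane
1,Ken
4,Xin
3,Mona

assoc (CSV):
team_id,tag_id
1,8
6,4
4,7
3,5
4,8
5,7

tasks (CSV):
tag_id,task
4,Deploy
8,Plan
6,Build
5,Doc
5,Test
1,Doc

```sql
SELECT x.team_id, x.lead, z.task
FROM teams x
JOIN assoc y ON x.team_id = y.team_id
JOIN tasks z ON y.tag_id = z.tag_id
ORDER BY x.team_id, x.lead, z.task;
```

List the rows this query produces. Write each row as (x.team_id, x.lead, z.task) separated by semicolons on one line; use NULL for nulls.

(1, Ken, Plan); (1, Liam, Plan); (3, Mona, Doc); (3, Mona, Test); (4, Xin, Plan)

Step 1 — x INNER JOIN y on team_id → 5 row(s).
Then INNER JOIN `tasks z` on tag_id: keep only rows whose y.tag_id appears in z.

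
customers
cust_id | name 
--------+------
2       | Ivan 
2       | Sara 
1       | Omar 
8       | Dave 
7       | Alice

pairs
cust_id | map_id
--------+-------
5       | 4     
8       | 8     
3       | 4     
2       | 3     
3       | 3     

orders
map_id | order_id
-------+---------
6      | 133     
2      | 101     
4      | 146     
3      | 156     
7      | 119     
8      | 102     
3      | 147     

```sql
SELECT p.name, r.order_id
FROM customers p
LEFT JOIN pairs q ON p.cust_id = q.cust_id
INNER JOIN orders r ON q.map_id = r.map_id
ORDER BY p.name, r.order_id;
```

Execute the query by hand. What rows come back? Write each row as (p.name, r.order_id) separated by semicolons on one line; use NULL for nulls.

Joins associate left-to-right: customers LEFT JOIN pairs on cust_id gives 5 intermediate row(s).
Then INNER JOIN `orders r` on map_id: keep only rows whose q.map_id appears in r.

(Dave, 102); (Ivan, 147); (Ivan, 156); (Sara, 147); (Sara, 156)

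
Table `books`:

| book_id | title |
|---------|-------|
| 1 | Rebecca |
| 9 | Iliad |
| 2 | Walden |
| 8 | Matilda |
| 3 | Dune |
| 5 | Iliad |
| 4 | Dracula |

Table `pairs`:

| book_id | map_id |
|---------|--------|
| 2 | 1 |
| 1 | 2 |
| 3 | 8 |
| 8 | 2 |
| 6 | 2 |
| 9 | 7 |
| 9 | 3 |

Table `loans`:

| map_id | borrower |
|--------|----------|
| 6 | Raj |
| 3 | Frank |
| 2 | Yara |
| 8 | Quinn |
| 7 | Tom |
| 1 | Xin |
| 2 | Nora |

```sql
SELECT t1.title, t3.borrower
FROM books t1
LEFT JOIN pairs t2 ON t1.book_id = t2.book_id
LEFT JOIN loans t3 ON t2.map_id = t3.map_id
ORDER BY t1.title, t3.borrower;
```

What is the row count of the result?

10

Evaluate left to right. First `books t1 LEFT JOIN pairs t2` on book_id: 8 row(s).
Then LEFT JOIN `loans t3` on map_id: each of those 8 rows is kept; rows whose t2.map_id has no match in t3 get NULL for t3's columns.
Result: 10 row(s).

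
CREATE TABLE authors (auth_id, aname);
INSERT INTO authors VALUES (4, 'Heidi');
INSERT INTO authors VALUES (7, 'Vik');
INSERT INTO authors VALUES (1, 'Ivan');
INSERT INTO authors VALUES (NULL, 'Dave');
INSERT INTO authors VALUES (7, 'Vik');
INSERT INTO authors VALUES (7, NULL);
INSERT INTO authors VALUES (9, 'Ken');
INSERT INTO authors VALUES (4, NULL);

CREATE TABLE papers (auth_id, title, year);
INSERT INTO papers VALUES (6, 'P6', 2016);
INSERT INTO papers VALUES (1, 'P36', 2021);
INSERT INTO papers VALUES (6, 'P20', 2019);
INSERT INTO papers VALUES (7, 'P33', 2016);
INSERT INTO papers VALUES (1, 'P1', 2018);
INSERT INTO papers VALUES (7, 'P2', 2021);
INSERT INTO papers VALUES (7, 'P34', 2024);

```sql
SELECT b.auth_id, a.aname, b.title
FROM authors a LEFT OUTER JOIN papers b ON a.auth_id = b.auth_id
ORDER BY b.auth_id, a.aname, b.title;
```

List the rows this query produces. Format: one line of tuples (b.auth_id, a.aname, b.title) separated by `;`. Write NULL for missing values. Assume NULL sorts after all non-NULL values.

(1, Ivan, P1); (1, Ivan, P36); (7, Vik, P2); (7, Vik, P2); (7, Vik, P33); (7, Vik, P33); (7, Vik, P34); (7, Vik, P34); (7, NULL, P2); (7, NULL, P33); (7, NULL, P34); (NULL, Dave, NULL); (NULL, Heidi, NULL); (NULL, Ken, NULL); (NULL, NULL, NULL)

LEFT JOIN keeps every row from `authors`; unmatched rows get NULL for `papers`'s columns.
Matching on a.auth_id = b.auth_id. A NULL in a compared column never satisfies the condition.
- auth_id=4: no b row matches, row kept with b columns NULL.
- auth_id=7: 3 matching b row(s), so 3 row(s) emitted.
- auth_id=1: 2 matching b row(s), so 2 row(s) emitted.
- auth_id=NULL: no b row matches, row kept with b columns NULL.
- auth_id=7: 3 matching b row(s), so 3 row(s) emitted.
- auth_id=7: 3 matching b row(s), so 3 row(s) emitted.
- auth_id=9: no b row matches, row kept with b columns NULL.
- auth_id=4: no b row matches, row kept with b columns NULL.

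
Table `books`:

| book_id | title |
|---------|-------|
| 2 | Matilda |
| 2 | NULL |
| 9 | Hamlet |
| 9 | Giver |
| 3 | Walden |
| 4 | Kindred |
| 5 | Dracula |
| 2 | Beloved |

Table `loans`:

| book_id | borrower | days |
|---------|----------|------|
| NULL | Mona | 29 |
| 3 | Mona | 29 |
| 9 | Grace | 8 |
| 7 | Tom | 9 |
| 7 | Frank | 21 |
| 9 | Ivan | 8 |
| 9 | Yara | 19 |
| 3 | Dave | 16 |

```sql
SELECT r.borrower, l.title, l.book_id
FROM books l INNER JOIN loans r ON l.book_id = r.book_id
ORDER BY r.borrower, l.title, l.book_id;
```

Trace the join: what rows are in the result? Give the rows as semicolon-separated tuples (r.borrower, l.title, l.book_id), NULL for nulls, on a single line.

(Dave, Walden, 3); (Grace, Giver, 9); (Grace, Hamlet, 9); (Ivan, Giver, 9); (Ivan, Hamlet, 9); (Mona, Walden, 3); (Yara, Giver, 9); (Yara, Hamlet, 9)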